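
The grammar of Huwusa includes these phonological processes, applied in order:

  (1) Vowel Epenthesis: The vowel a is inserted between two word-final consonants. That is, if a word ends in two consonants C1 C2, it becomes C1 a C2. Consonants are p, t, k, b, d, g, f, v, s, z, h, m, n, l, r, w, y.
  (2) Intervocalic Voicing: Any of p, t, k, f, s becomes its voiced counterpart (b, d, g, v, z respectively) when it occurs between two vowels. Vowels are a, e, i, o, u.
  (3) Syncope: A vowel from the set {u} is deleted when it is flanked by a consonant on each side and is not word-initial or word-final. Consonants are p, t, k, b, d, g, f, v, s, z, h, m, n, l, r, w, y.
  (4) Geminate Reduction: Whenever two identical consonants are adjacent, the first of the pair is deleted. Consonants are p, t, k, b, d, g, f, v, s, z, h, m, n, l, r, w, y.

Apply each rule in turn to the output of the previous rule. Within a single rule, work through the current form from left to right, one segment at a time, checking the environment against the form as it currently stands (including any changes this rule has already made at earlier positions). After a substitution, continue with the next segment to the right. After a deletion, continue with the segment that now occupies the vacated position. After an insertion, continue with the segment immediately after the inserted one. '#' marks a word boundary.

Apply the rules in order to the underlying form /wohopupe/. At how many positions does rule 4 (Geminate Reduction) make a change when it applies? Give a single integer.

1

(1) Vowel Epenthesis: no change — [wohopupe]
(2) Intervocalic Voicing: [wohopupe] → [wohobube]
(3) Syncope: [wohobube] → [wohobbe]
(4) Geminate Reduction: [wohobbe] → [wohobe]
Rule 4 changed 1 position(s).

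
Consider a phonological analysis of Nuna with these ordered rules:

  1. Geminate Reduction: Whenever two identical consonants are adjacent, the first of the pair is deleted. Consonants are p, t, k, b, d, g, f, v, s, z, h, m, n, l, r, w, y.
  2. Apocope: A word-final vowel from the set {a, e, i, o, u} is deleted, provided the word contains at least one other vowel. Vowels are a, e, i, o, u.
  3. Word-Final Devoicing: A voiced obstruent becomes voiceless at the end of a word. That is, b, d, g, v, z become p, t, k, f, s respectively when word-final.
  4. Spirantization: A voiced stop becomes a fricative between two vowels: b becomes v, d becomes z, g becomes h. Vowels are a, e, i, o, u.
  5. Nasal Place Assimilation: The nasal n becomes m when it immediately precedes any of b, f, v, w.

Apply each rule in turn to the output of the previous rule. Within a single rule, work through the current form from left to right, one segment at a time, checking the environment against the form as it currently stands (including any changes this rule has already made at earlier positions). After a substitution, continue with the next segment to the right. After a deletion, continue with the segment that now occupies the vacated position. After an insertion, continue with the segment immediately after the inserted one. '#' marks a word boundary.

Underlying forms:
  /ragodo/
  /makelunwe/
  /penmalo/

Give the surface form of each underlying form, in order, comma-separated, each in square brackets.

/ragodo/:
  1 Geminate Reduction: no change — [ragodo]
  2 Apocope: [ragodo] → [ragod]
  3 Word-Final Devoicing: [ragod] → [ragot]
  4 Spirantization: [ragot] → [rahot]
  5 Nasal Place Assimilation: no change — [rahot]
/makelunwe/:
  1 Geminate Reduction: no change — [makelunwe]
  2 Apocope: [makelunwe] → [makelunw]
  3 Word-Final Devoicing: no change — [makelunw]
  4 Spirantization: no change — [makelunw]
  5 Nasal Place Assimilation: [makelunw] → [makelumw]
/penmalo/:
  1 Geminate Reduction: no change — [penmalo]
  2 Apocope: [penmalo] → [penmal]
  3 Word-Final Devoicing: no change — [penmal]
  4 Spirantization: no change — [penmal]
  5 Nasal Place Assimilation: no change — [penmal]

[rahot], [makelumw], [penmal]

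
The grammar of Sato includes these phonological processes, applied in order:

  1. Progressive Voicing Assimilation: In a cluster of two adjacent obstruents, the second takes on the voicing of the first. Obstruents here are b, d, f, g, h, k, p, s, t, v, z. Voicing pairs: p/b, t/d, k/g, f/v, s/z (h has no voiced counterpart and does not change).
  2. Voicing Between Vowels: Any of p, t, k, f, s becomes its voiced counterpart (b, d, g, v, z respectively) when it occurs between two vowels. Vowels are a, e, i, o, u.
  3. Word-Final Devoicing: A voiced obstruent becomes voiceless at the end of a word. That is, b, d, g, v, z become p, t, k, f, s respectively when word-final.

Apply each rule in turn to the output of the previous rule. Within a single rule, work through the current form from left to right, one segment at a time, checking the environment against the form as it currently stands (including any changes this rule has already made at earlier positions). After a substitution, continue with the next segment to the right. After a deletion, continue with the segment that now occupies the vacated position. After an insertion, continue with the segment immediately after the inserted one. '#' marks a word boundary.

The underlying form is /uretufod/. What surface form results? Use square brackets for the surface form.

1 Progressive Voicing Assimilation: no change — [uretufod]
2 Voicing Between Vowels: [uretufod] → [ureduvod]
3 Word-Final Devoicing: [ureduvod] → [ureduvot]

[ureduvot]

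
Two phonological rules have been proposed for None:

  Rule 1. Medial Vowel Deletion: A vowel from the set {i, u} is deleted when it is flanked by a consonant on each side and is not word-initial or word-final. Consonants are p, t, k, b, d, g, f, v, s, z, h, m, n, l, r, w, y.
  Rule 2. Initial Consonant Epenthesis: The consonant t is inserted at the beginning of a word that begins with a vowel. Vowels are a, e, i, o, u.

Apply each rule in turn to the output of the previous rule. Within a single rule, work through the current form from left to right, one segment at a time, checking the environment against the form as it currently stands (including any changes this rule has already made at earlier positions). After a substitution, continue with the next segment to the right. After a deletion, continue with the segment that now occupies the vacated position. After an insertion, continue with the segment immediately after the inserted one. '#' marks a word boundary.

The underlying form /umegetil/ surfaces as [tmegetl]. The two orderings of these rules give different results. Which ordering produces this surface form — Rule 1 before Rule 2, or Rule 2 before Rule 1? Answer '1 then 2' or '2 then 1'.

2 then 1

Order 1 then 2:
  1 Medial Vowel Deletion: [umegetil] → [umegetl]
  2 Initial Consonant Epenthesis: [umegetl] → [tumegetl]
  result: [tumegetl]
Order 2 then 1:
  2 Initial Consonant Epenthesis: [umegetil] → [tumegetil]
  1 Medial Vowel Deletion: [tumegetil] → [tmegetl]
  result: [tmegetl]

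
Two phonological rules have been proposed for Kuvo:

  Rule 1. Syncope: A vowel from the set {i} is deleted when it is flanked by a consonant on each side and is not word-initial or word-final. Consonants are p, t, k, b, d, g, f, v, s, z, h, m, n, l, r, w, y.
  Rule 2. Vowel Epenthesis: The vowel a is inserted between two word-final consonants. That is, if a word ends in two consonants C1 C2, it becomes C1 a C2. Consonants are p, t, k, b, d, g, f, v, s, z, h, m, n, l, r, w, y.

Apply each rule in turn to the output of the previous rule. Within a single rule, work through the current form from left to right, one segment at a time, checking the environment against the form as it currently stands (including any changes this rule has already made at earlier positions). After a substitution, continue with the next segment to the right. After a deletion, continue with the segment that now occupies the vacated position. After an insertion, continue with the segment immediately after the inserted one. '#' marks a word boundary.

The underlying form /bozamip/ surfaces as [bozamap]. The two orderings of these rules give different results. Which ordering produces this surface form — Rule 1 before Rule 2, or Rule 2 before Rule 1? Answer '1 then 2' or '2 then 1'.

1 then 2

Order 1 then 2:
  1 Syncope: [bozamip] → [bozamp]
  2 Vowel Epenthesis: [bozamp] → [bozamap]
  result: [bozamap]
Order 2 then 1:
  2 Vowel Epenthesis: no change — [bozamip]
  1 Syncope: [bozamip] → [bozamp]
  result: [bozamp]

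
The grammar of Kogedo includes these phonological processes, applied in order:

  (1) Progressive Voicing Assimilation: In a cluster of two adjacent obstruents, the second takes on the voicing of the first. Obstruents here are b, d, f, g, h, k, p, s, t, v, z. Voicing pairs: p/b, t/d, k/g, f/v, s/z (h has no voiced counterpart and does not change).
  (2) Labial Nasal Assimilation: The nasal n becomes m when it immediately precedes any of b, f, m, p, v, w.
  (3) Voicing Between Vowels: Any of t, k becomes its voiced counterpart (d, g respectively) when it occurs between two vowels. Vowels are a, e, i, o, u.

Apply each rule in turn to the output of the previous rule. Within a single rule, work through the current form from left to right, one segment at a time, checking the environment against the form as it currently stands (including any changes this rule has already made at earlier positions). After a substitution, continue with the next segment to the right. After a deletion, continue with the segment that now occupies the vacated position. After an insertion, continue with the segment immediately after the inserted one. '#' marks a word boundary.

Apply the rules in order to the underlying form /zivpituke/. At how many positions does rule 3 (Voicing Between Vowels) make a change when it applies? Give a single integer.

2

(1) Progressive Voicing Assimilation: [zivpituke] → [zivbituke]
(2) Labial Nasal Assimilation: no change — [zivbituke]
(3) Voicing Between Vowels: [zivbituke] → [zivbiduge]
Rule 3 changed 2 position(s).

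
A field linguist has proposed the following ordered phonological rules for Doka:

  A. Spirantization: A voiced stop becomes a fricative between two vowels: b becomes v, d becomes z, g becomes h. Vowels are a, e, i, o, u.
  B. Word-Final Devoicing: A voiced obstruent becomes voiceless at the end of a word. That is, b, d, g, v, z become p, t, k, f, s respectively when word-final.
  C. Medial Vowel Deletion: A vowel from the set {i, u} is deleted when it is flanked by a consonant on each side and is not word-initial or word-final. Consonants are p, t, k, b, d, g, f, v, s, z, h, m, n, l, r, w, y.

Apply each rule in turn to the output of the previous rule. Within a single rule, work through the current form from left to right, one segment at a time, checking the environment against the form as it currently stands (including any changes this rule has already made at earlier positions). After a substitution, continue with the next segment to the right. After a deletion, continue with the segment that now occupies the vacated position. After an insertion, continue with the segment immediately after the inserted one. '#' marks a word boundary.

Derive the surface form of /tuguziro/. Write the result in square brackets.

A Spirantization: [tuguziro] → [tuhuziro]
B Word-Final Devoicing: no change — [tuhuziro]
C Medial Vowel Deletion: [tuhuziro] → [thzro]

[thzro]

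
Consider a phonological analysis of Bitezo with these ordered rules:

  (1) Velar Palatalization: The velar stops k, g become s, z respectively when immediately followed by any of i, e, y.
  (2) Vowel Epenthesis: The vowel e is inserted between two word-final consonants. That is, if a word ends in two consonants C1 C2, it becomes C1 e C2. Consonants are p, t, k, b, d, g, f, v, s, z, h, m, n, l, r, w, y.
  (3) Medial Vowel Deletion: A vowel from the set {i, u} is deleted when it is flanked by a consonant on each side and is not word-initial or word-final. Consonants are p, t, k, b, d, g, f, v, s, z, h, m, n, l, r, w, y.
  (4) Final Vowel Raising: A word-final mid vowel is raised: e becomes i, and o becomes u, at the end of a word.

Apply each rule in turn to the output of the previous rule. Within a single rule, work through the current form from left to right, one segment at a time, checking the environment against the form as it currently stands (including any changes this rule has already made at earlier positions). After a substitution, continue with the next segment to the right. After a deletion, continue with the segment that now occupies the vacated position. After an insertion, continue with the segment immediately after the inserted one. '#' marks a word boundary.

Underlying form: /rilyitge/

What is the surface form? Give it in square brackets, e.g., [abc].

[rlytzi]

(1) Velar Palatalization: [rilyitge] → [rilyitze]
(2) Vowel Epenthesis: no change — [rilyitze]
(3) Medial Vowel Deletion: [rilyitze] → [rlytze]
(4) Final Vowel Raising: [rlytze] → [rlytzi]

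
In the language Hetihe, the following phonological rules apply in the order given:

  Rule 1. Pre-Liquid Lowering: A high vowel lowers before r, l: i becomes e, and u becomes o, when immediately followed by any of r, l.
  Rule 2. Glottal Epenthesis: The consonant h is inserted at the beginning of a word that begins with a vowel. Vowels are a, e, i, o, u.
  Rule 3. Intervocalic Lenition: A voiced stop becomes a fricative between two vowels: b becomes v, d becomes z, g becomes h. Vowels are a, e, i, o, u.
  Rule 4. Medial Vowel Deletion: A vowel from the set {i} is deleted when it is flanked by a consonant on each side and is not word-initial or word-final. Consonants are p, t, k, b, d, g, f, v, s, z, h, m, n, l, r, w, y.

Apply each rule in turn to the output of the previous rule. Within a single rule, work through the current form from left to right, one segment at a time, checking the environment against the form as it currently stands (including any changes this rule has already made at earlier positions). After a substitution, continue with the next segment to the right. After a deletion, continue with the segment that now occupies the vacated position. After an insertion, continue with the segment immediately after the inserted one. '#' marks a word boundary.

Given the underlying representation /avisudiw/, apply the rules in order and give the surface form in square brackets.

[havsuzw]

Rule 1 Pre-Liquid Lowering: no change — [avisudiw]
Rule 2 Glottal Epenthesis: [avisudiw] → [havisudiw]
Rule 3 Intervocalic Lenition: [havisudiw] → [havisuziw]
Rule 4 Medial Vowel Deletion: [havisuziw] → [havsuzw]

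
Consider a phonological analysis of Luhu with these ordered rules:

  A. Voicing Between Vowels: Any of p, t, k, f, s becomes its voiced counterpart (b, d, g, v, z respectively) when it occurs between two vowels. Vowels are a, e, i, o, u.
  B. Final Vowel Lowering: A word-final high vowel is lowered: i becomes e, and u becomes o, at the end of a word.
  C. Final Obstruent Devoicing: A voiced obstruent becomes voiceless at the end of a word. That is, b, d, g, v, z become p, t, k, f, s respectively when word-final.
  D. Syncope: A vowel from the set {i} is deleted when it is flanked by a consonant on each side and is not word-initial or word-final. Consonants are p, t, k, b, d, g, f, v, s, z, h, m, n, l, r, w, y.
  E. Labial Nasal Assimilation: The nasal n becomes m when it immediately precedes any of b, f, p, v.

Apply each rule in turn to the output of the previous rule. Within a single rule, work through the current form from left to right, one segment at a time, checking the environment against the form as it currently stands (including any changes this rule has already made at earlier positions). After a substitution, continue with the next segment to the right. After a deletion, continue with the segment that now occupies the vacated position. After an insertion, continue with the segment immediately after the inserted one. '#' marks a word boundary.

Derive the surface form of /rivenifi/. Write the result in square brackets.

A Voicing Between Vowels: [rivenifi] → [rivenivi]
B Final Vowel Lowering: [rivenivi] → [rivenive]
C Final Obstruent Devoicing: no change — [rivenive]
D Syncope: [rivenive] → [rvenve]
E Labial Nasal Assimilation: [rvenve] → [rvemve]

[rvemve]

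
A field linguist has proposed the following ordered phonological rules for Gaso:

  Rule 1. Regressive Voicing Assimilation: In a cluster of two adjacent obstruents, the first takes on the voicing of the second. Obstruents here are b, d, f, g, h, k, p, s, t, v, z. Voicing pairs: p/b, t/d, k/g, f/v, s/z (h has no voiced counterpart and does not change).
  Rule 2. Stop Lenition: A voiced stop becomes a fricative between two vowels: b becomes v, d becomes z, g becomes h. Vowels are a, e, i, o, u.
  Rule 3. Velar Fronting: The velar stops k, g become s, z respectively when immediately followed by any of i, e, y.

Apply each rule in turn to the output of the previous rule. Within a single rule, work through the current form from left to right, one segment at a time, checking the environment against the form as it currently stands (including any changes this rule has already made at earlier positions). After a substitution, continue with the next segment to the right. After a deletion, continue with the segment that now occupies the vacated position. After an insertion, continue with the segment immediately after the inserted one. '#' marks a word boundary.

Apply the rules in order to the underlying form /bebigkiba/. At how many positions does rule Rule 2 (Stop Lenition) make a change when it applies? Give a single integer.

Rule 1 Regressive Voicing Assimilation: [bebigkiba] → [bebikkiba]
Rule 2 Stop Lenition: [bebikkiba] → [bevikkiva]
Rule 3 Velar Fronting: [bevikkiva] → [beviksiva]
Rule Rule 2 changed 2 position(s).

2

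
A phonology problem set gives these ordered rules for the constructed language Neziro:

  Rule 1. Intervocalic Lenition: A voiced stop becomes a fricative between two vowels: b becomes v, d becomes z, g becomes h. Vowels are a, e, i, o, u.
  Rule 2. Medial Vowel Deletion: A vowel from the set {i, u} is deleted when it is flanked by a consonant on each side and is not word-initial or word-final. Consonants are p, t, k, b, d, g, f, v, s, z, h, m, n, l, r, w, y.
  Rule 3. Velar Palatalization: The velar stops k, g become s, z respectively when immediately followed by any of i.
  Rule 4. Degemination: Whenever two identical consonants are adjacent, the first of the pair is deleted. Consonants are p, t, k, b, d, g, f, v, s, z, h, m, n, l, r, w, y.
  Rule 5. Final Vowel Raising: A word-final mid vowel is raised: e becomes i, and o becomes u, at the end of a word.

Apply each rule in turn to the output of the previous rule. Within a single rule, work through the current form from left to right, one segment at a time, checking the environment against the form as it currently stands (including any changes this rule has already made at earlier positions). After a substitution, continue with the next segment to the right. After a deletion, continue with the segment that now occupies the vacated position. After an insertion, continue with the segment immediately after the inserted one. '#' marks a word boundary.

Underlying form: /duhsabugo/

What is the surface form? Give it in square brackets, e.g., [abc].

[dhsavhu]

Rule 1 Intervocalic Lenition: [duhsabugo] → [duhsavuho]
Rule 2 Medial Vowel Deletion: [duhsavuho] → [dhsavho]
Rule 3 Velar Palatalization: no change — [dhsavho]
Rule 4 Degemination: no change — [dhsavho]
Rule 5 Final Vowel Raising: [dhsavho] → [dhsavhu]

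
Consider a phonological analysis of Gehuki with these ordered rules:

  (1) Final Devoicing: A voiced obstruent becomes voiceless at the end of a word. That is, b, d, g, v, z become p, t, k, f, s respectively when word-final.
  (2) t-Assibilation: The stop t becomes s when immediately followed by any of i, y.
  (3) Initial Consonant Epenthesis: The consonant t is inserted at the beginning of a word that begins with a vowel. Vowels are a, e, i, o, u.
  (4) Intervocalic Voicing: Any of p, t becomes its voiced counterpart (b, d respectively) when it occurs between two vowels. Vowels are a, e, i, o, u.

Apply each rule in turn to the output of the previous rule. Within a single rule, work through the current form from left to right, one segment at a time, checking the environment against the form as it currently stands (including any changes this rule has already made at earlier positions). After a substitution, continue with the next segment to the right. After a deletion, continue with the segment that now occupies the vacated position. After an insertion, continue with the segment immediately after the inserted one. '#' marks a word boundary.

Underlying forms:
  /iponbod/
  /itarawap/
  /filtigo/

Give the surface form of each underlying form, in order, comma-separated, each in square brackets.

/iponbod/:
  (1) Final Devoicing: [iponbod] → [iponbot]
  (2) t-Assibilation: no change — [iponbot]
  (3) Initial Consonant Epenthesis: [iponbot] → [tiponbot]
  (4) Intervocalic Voicing: [tiponbot] → [tibonbot]
/itarawap/:
  (1) Final Devoicing: no change — [itarawap]
  (2) t-Assibilation: no change — [itarawap]
  (3) Initial Consonant Epenthesis: [itarawap] → [titarawap]
  (4) Intervocalic Voicing: [titarawap] → [tidarawap]
/filtigo/:
  (1) Final Devoicing: no change — [filtigo]
  (2) t-Assibilation: [filtigo] → [filsigo]
  (3) Initial Consonant Epenthesis: no change — [filsigo]
  (4) Intervocalic Voicing: no change — [filsigo]

[tibonbot], [tidarawap], [filsigo]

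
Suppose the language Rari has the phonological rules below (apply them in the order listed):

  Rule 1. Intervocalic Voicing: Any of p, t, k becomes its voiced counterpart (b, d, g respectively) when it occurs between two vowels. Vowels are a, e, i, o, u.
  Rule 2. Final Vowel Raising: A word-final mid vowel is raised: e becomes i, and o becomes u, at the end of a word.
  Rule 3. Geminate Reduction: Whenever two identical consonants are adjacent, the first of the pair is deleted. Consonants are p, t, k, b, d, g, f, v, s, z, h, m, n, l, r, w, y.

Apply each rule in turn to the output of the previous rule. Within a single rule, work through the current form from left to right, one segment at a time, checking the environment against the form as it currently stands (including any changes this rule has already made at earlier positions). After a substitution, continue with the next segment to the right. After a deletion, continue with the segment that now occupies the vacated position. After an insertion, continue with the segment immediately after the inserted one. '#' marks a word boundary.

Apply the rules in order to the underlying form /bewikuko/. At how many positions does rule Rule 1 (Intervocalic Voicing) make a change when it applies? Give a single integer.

2

Rule 1 Intervocalic Voicing: [bewikuko] → [bewigugo]
Rule 2 Final Vowel Raising: [bewigugo] → [bewigugu]
Rule 3 Geminate Reduction: no change — [bewigugu]
Rule Rule 1 changed 2 position(s).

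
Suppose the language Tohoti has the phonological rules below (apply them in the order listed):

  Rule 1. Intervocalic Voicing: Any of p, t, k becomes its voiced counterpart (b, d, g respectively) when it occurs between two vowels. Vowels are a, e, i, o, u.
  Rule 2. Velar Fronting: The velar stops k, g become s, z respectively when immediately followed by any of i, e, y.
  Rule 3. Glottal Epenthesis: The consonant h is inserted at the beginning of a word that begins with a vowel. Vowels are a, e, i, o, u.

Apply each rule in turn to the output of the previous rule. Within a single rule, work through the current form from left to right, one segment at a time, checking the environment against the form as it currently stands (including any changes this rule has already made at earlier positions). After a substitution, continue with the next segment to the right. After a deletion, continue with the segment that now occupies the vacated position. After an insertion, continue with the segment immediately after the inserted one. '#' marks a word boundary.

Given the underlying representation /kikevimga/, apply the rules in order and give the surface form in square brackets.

Rule 1 Intervocalic Voicing: [kikevimga] → [kigevimga]
Rule 2 Velar Fronting: [kigevimga] → [sizevimga]
Rule 3 Glottal Epenthesis: no change — [sizevimga]

[sizevimga]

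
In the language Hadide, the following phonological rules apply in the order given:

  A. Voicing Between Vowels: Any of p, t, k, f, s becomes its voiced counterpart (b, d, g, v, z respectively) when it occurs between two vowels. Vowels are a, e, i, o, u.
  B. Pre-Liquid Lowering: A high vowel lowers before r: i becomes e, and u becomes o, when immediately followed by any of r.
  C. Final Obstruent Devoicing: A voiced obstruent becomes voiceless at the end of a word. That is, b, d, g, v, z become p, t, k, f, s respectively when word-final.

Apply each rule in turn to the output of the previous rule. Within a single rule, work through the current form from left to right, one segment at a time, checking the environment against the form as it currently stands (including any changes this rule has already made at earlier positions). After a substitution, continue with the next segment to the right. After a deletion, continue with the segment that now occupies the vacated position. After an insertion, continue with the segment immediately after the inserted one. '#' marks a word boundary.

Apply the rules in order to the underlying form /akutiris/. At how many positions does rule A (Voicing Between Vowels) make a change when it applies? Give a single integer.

2

A Voicing Between Vowels: [akutiris] → [agudiris]
B Pre-Liquid Lowering: [agudiris] → [aguderis]
C Final Obstruent Devoicing: no change — [aguderis]
Rule A changed 2 position(s).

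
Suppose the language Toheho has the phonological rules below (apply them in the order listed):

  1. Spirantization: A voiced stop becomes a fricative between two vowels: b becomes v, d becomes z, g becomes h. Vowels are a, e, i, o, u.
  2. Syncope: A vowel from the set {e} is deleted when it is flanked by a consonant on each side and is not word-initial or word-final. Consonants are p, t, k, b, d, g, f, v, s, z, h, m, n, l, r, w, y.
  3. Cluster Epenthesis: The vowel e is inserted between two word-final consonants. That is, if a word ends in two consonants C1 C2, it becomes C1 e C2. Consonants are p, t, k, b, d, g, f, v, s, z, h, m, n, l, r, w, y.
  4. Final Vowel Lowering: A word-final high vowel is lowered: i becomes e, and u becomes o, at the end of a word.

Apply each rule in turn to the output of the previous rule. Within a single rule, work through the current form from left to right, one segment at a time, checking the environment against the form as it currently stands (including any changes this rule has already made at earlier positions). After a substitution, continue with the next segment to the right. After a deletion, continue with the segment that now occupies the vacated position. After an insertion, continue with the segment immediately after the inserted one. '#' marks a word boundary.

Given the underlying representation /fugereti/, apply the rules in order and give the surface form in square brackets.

[fuhrte]

1 Spirantization: [fugereti] → [fuhereti]
2 Syncope: [fuhereti] → [fuhrti]
3 Cluster Epenthesis: no change — [fuhrti]
4 Final Vowel Lowering: [fuhrti] → [fuhrte]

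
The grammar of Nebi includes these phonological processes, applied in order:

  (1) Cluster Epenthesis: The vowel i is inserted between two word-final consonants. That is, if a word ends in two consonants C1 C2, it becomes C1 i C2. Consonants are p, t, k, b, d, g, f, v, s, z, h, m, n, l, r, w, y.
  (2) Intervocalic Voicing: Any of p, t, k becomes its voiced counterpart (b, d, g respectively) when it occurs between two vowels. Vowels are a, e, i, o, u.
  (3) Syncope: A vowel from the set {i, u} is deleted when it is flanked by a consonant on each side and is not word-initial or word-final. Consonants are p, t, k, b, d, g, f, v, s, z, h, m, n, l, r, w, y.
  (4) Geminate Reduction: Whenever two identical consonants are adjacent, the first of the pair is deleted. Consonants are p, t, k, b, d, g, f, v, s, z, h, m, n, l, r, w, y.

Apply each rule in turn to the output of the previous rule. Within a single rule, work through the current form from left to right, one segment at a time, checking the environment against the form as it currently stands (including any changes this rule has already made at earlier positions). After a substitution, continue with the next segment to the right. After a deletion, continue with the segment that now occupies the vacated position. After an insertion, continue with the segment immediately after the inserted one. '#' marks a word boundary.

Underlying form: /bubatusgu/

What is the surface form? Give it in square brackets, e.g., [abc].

[badsgu]

(1) Cluster Epenthesis: no change — [bubatusgu]
(2) Intervocalic Voicing: [bubatusgu] → [bubadusgu]
(3) Syncope: [bubadusgu] → [bbadsgu]
(4) Geminate Reduction: [bbadsgu] → [badsgu]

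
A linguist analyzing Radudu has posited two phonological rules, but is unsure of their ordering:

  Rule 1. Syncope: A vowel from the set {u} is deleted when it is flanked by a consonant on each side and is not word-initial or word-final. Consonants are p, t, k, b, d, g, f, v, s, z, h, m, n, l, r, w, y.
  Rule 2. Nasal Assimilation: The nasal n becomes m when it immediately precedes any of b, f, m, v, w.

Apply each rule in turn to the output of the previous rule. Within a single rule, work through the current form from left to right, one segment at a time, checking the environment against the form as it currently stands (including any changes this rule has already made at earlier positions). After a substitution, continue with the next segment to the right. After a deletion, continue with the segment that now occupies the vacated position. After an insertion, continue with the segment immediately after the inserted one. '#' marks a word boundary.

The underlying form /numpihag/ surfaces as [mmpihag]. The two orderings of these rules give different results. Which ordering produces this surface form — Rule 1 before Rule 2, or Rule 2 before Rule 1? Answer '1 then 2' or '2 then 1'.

Order 1 then 2:
  1 Syncope: [numpihag] → [nmpihag]
  2 Nasal Assimilation: [nmpihag] → [mmpihag]
  result: [mmpihag]
Order 2 then 1:
  2 Nasal Assimilation: no change — [numpihag]
  1 Syncope: [numpihag] → [nmpihag]
  result: [nmpihag]

1 then 2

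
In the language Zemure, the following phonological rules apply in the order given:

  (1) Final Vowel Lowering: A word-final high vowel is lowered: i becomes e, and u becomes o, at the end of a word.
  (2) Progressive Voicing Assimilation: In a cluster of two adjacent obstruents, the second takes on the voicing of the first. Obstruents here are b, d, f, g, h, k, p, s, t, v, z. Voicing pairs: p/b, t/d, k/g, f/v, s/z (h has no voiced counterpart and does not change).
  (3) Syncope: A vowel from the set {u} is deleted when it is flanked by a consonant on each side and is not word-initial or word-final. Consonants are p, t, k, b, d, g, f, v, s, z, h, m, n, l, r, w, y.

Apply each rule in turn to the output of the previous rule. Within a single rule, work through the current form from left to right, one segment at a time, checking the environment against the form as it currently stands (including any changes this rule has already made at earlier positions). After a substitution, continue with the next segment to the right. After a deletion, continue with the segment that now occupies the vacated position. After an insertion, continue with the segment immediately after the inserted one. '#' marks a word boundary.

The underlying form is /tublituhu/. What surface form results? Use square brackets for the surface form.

[tblitho]

(1) Final Vowel Lowering: [tublituhu] → [tublituho]
(2) Progressive Voicing Assimilation: no change — [tublituho]
(3) Syncope: [tublituho] → [tblitho]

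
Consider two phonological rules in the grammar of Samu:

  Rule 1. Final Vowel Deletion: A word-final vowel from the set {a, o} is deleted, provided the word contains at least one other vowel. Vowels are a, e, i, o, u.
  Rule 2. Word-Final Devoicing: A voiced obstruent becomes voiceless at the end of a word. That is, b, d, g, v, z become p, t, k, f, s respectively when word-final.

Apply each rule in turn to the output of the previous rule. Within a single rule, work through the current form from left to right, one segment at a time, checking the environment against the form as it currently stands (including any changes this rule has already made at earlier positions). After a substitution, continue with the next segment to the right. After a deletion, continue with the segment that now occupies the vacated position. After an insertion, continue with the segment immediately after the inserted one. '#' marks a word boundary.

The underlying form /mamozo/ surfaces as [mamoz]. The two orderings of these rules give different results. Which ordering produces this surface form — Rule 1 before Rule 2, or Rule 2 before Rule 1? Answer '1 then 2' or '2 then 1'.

Order 1 then 2:
  1 Final Vowel Deletion: [mamozo] → [mamoz]
  2 Word-Final Devoicing: [mamoz] → [mamos]
  result: [mamos]
Order 2 then 1:
  2 Word-Final Devoicing: no change — [mamozo]
  1 Final Vowel Deletion: [mamozo] → [mamoz]
  result: [mamoz]

2 then 1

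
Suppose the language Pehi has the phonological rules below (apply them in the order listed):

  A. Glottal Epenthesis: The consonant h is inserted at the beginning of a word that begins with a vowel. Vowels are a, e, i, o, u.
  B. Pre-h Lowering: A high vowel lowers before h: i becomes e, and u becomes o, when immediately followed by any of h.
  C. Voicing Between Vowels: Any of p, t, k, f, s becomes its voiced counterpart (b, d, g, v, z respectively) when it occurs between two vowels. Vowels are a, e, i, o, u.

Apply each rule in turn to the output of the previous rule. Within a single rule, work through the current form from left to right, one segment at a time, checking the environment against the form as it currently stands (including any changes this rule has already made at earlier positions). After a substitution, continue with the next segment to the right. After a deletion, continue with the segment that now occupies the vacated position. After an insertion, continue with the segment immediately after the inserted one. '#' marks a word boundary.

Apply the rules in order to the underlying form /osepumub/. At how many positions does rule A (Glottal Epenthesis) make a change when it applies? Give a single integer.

1

A Glottal Epenthesis: [osepumub] → [hosepumub]
B Pre-h Lowering: no change — [hosepumub]
C Voicing Between Vowels: [hosepumub] → [hozebumub]
Rule A changed 1 position(s).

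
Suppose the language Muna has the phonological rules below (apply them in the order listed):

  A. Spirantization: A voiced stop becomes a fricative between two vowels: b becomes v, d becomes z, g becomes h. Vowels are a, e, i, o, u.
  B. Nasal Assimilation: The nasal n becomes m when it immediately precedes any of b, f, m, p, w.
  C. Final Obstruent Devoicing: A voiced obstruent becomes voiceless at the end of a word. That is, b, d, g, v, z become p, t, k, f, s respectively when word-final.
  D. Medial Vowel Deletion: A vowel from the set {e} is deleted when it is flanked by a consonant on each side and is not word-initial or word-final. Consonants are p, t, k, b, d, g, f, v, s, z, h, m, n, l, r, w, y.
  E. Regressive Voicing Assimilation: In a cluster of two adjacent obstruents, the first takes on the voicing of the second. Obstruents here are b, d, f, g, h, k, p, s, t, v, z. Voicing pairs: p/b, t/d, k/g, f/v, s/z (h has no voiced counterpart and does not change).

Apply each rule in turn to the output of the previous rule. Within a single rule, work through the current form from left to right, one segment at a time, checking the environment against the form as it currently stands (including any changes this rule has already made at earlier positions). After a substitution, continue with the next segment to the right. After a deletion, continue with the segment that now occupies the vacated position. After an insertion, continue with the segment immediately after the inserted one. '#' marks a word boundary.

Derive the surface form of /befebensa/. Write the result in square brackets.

[pvvnsa]

A Spirantization: [befebensa] → [befevensa]
B Nasal Assimilation: no change — [befevensa]
C Final Obstruent Devoicing: no change — [befevensa]
D Medial Vowel Deletion: [befevensa] → [bfvnsa]
E Regressive Voicing Assimilation: [bfvnsa] → [pvvnsa]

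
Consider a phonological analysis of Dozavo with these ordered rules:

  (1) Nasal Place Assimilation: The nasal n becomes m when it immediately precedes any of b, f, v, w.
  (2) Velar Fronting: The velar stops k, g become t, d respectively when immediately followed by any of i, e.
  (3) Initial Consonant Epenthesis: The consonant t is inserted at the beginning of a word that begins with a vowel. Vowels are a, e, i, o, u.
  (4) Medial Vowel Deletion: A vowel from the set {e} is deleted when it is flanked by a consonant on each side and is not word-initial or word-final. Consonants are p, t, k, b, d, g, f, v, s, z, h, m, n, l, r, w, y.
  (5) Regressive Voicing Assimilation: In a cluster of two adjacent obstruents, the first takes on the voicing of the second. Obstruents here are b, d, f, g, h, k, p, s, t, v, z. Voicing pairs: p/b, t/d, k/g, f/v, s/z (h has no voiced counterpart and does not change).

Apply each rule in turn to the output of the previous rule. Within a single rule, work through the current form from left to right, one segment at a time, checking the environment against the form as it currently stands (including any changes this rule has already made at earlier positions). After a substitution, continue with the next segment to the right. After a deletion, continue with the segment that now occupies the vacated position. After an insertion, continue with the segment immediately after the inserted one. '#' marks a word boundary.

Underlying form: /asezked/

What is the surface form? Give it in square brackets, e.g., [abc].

[tazsdd]

(1) Nasal Place Assimilation: no change — [asezked]
(2) Velar Fronting: [asezked] → [asezted]
(3) Initial Consonant Epenthesis: [asezted] → [tasezted]
(4) Medial Vowel Deletion: [tasezted] → [tasztd]
(5) Regressive Voicing Assimilation: [tasztd] → [tazsdd]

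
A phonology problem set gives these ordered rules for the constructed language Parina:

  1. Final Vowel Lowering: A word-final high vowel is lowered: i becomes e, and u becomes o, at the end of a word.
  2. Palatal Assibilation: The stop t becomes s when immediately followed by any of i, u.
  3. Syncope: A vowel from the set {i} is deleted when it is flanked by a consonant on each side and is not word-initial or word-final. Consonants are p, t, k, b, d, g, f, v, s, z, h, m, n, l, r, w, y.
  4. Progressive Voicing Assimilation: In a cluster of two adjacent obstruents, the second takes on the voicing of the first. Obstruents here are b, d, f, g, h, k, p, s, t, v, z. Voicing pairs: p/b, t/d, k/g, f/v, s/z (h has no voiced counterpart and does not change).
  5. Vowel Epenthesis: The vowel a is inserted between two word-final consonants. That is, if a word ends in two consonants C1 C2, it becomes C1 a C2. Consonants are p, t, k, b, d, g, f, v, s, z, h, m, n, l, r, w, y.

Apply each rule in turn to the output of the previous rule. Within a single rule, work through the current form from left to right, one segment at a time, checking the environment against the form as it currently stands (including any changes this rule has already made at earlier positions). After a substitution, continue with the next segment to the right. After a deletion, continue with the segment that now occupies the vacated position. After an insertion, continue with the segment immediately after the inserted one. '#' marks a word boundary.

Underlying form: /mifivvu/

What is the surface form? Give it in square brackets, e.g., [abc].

1 Final Vowel Lowering: [mifivvu] → [mifivvo]
2 Palatal Assibilation: no change — [mifivvo]
3 Syncope: [mifivvo] → [mfvvo]
4 Progressive Voicing Assimilation: [mfvvo] → [mfffo]
5 Vowel Epenthesis: no change — [mfffo]

[mfffo]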